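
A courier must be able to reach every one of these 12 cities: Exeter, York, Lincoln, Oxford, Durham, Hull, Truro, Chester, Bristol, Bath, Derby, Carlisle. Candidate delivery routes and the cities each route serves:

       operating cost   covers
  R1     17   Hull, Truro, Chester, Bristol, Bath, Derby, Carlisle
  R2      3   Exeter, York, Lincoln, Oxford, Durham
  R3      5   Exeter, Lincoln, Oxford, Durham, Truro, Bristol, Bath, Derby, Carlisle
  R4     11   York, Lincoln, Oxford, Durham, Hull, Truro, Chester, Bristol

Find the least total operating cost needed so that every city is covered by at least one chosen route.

R3, R4 cover every city at operating cost 5 + 11 = 16.
Any cover uses at least 2 routes; among all covering selections none totals below 16.
Greedy by coverage-per-operating cost would pick R3, R2, R4 for 19 — worse than the optimum 16.

16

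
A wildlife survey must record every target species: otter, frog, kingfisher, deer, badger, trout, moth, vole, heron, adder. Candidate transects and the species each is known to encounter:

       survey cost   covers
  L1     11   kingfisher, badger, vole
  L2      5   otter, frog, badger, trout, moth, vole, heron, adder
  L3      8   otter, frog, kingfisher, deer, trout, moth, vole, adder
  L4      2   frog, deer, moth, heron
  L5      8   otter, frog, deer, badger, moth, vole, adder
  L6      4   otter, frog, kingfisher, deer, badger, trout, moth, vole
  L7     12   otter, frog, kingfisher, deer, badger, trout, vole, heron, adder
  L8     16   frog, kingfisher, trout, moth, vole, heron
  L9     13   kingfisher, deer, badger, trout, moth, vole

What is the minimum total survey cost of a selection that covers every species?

L2, L6 cover every species at survey cost 5 + 4 = 9.
Any cover uses at least 2 transects; among all covering selections none totals below 9.

9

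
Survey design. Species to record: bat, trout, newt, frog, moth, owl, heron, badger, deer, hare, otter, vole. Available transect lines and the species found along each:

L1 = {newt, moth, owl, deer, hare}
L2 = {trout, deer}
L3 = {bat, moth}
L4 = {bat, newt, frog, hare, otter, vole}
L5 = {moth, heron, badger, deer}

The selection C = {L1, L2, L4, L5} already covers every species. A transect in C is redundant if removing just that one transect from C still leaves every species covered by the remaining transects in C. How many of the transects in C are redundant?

Drop L1: owl uncovered — not redundant.
Drop L2: trout uncovered — not redundant.
Drop L4: bat, frog, otter, vole uncovered — not redundant.
Drop L5: heron, badger uncovered — not redundant.
None of the transects in C is redundant.

0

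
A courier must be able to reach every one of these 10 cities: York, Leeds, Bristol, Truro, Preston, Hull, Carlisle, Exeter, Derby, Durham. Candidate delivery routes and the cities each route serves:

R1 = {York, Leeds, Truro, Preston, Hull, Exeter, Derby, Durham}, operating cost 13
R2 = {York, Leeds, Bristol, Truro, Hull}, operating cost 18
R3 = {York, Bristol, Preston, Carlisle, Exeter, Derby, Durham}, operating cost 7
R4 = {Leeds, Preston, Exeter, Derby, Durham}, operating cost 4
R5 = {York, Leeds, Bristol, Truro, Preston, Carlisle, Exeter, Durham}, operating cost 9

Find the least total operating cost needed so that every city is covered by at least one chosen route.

R1, R3 cover every city at operating cost 13 + 7 = 20.
Any cover uses at least 2 routes; among all covering selections none totals below 20.

20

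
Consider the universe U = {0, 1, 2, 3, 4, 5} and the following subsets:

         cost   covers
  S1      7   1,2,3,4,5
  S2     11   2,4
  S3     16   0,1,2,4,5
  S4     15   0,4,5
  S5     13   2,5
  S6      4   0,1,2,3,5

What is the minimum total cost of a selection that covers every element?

11

S1, S6 cover every element at cost 7 + 4 = 11.
Any cover uses at least 2 sets; among all covering selections none totals below 11.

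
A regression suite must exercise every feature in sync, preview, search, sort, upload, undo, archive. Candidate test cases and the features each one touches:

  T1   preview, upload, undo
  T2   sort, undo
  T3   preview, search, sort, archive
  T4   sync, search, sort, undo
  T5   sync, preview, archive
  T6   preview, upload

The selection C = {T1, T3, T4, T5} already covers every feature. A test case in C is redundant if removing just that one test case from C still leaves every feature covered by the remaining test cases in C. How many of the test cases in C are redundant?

Drop T1: upload uncovered — not redundant.
Drop T3: the rest still cover every feature — redundant.
Drop T4: the rest still cover every feature — redundant.
Drop T5: the rest still cover every feature — redundant.
3 redundant: T3, T4, T5.

3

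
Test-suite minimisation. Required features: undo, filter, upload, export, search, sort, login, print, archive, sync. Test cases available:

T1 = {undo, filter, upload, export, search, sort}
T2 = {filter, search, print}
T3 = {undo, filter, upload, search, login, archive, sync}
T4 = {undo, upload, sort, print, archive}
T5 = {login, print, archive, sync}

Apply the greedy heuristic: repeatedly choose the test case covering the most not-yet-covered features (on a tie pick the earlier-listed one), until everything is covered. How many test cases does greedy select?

3

Pick 1: T3 covers 7 new features (undo, filter, upload, search, login, archive, sync).
Pick 2: T1 covers 2 new features (export, sort).
Pick 3: T2 covers 1 new features (print).
Greedy uses 3 test cases. (The true minimum is 2.)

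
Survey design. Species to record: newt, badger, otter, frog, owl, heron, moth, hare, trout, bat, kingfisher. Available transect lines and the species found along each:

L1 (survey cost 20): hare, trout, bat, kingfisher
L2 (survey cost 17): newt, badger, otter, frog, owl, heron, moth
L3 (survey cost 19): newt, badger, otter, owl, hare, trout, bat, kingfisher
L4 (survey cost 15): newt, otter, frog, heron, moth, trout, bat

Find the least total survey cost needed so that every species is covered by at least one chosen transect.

34

L3, L4 cover every species at survey cost 19 + 15 = 34.
Any cover uses at least 2 transects; among all covering selections none totals below 34.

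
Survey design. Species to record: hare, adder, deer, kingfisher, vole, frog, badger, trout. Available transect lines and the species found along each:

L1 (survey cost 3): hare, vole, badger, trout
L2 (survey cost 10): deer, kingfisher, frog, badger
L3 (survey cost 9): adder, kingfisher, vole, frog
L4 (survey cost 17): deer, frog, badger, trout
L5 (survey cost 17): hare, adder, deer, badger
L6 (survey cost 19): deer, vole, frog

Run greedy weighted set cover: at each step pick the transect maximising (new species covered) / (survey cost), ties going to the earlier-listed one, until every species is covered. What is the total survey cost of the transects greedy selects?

Pick 1: L1 adds 4 new (hare, vole, badger, trout) at survey cost 3 (ratio 4/3).
Pick 2: L3 adds 3 new (adder, kingfisher, frog) at survey cost 9 (ratio 3/9).
Pick 3: L2 adds 1 new (deer) at survey cost 10 (ratio 1/10).
Greedy total survey cost: 3 + 9 + 10 = 22.

22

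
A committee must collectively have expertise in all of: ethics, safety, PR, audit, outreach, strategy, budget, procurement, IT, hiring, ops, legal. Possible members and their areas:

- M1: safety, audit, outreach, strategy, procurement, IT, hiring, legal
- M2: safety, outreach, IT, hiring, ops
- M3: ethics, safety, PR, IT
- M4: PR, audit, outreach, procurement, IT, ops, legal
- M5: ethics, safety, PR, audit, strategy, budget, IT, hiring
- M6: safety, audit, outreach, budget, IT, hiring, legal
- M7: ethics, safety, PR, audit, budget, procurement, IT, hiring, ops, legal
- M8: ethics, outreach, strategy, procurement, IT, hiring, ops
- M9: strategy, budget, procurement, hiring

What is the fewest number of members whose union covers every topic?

M1, M7 together cover {ethics, safety, PR, audit, outreach, strategy, budget, procurement, IT, hiring, ops, legal} — every topic.
No single member contains all 12 topics, so 2 is optimal.

2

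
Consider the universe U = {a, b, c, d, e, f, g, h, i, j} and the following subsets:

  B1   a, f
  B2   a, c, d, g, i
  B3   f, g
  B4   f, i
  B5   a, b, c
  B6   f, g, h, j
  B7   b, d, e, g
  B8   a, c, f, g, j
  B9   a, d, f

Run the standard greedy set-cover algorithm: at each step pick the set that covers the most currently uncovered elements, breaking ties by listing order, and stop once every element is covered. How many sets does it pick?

Pick 1: B2 covers 5 new elements (a, c, d, g, i).
Pick 2: B6 covers 3 new elements (f, h, j).
Pick 3: B7 covers 2 new elements (b, e).
Greedy uses 3 sets.

3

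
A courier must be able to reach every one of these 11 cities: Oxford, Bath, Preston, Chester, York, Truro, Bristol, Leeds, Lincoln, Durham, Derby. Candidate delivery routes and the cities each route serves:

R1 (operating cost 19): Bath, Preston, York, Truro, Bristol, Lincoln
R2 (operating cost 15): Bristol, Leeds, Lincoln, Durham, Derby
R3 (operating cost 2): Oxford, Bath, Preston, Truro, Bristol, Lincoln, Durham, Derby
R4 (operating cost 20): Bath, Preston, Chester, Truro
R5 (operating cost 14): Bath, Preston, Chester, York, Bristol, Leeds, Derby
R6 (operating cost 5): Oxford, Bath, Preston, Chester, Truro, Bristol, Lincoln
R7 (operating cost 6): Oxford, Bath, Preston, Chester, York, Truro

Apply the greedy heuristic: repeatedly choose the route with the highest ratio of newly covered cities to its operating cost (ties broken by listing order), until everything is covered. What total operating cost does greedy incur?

22

Pick 1: R3 adds 8 new (Oxford, Bath, Preston, Truro, Bristol, Lincoln, Durham, Derby) at operating cost 2 (ratio 8/2).
Pick 2: R7 adds 2 new (Chester, York) at operating cost 6 (ratio 2/6).
Pick 3: R5 adds 1 new (Leeds) at operating cost 14 (ratio 1/14).
Greedy total operating cost: 2 + 6 + 14 = 22. (The true optimum is 16, so greedy overshoots here.)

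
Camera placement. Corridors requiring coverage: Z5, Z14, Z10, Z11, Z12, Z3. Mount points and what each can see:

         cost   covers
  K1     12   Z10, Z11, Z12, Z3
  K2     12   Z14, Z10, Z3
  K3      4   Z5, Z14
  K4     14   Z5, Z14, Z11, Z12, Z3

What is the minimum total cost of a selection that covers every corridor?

16

K1, K3 cover every corridor at cost 12 + 4 = 16.
Any cover uses at least 2 camera mounts; among all covering selections none totals below 16.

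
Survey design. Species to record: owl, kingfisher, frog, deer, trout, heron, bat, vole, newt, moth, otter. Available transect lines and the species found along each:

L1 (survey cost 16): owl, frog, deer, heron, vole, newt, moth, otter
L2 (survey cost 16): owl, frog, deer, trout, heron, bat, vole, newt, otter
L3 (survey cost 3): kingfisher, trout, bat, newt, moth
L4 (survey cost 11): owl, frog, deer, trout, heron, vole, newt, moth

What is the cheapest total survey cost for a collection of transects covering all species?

19

L1, L3 cover every species at survey cost 16 + 3 = 19.
Any cover uses at least 2 transects; among all covering selections none totals below 19.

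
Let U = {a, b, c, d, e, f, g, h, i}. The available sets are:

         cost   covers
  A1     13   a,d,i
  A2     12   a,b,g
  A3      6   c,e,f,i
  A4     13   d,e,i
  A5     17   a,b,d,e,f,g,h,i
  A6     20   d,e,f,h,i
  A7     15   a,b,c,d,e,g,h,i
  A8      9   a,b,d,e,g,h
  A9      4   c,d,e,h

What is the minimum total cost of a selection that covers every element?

A3, A8 cover every element at cost 6 + 9 = 15.
Any cover uses at least 2 sets; among all covering selections none totals below 15.
Greedy by coverage-per-cost would pick A9, A3, A8 for 19 — worse than the optimum 15.

15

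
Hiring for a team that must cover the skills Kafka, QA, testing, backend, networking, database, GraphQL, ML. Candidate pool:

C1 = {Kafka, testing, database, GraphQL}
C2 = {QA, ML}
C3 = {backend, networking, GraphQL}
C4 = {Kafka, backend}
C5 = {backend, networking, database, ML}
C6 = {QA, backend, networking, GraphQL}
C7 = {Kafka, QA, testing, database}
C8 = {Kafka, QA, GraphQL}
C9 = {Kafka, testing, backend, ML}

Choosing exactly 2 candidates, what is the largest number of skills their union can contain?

7

Choosing C1, C5 covers {Kafka, testing, backend, networking, database, GraphQL, ML} — 7 skills.
No choice of 2 candidates does better; here QA is left uncovered.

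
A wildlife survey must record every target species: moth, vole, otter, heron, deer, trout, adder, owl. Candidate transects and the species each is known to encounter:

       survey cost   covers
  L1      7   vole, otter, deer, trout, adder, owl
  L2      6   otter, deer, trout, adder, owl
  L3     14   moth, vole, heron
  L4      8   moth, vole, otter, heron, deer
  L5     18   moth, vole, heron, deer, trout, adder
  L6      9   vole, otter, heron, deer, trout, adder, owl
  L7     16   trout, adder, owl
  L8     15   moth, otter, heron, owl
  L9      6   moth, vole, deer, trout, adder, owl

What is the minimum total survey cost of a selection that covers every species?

L2, L4 cover every species at survey cost 6 + 8 = 14.
Any cover uses at least 2 transects; among all covering selections none totals below 14.

14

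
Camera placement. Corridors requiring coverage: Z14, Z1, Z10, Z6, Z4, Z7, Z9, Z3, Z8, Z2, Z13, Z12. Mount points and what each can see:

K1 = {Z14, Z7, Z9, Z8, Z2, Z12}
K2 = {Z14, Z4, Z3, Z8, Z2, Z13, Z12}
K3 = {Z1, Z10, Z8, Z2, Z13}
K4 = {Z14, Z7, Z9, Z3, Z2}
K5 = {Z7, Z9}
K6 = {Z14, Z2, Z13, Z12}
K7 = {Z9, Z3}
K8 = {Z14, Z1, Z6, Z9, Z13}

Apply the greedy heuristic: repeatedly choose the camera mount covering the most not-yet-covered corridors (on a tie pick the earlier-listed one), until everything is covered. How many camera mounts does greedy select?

Pick 1: K2 covers 7 new corridors (Z14, Z4, Z3, Z8, Z2, Z13, Z12).
Pick 2: K8 covers 3 new corridors (Z1, Z6, Z9).
Pick 3: K1 covers 1 new corridors (Z7).
Pick 4: K3 covers 1 new corridors (Z10).
Greedy uses 4 camera mounts.

4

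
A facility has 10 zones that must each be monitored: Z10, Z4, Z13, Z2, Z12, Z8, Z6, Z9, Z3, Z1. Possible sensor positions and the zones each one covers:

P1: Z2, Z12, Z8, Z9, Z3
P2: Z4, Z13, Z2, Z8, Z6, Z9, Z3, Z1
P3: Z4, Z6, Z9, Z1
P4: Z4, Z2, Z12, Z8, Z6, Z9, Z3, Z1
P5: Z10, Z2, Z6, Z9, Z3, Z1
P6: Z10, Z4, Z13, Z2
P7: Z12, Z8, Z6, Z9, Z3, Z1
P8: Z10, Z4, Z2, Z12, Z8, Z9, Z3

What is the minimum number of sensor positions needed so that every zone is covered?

P2, P8 together cover {Z10, Z4, Z13, Z2, Z12, Z8, Z6, Z9, Z3, Z1} — every zone.
No single sensor position contains all 10 zones, so 2 is optimal.

2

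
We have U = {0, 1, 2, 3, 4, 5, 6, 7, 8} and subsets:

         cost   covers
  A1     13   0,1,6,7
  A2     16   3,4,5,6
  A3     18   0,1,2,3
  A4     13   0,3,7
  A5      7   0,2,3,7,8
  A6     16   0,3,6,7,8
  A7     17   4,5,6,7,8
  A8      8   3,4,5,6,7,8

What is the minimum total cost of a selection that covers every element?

A3, A8 cover every element at cost 18 + 8 = 26.
Any cover uses at least 2 sets; among all covering selections none totals below 26.

26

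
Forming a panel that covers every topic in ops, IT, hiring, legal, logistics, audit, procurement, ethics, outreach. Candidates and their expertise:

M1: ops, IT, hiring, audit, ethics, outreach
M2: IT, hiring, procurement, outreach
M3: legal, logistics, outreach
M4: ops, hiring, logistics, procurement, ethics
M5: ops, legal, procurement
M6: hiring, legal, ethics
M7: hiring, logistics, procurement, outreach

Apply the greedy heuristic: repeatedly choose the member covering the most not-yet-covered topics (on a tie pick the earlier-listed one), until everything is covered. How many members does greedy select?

3

Pick 1: M1 covers 6 new topics (ops, IT, hiring, audit, ethics, outreach).
Pick 2: M3 covers 2 new topics (legal, logistics).
Pick 3: M2 covers 1 new topics (procurement).
Greedy uses 3 members.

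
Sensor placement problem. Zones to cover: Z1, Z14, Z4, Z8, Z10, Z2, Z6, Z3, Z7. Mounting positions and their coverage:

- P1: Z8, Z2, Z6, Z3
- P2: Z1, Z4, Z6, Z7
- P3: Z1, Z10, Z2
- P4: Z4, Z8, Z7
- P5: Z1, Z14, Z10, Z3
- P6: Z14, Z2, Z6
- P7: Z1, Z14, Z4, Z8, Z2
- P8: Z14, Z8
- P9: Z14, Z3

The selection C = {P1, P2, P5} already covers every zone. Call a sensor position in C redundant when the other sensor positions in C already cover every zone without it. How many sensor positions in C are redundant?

0

Drop P1: Z8, Z2 uncovered — not redundant.
Drop P2: Z4, Z7 uncovered — not redundant.
Drop P5: Z14, Z10 uncovered — not redundant.
None of the sensor positions in C is redundant.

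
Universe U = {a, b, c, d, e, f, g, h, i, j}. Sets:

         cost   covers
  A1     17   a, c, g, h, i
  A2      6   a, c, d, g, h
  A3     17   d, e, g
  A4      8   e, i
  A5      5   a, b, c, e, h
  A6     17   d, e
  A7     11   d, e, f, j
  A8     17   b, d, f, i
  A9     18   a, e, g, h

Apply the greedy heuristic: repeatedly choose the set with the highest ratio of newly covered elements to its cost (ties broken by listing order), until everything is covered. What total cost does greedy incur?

Pick 1: A5 adds 5 new (a, b, c, e, h) at cost 5 (ratio 5/5).
Pick 2: A2 adds 2 new (d, g) at cost 6 (ratio 2/6).
Pick 3: A7 adds 2 new (f, j) at cost 11 (ratio 2/11).
Pick 4: A4 adds 1 new (i) at cost 8 (ratio 1/8).
Greedy total cost: 5 + 6 + 11 + 8 = 30.

30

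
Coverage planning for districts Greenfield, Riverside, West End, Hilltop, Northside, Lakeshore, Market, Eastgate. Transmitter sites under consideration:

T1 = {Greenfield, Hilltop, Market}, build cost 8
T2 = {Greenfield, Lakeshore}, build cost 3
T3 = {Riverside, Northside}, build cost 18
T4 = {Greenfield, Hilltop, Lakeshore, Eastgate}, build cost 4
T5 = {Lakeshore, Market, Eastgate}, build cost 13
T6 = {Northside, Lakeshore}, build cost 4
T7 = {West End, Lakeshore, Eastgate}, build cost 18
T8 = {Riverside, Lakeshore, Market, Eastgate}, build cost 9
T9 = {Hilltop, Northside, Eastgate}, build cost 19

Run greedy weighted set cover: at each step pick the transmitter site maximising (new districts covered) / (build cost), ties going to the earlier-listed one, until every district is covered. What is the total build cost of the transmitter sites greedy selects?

35

Pick 1: T4 adds 4 new (Greenfield, Hilltop, Lakeshore, Eastgate) at build cost 4 (ratio 4/4).
Pick 2: T6 adds 1 new (Northside) at build cost 4 (ratio 1/4).
Pick 3: T8 adds 2 new (Riverside, Market) at build cost 9 (ratio 2/9).
Pick 4: T7 adds 1 new (West End) at build cost 18 (ratio 1/18).
Greedy total build cost: 4 + 4 + 9 + 18 = 35.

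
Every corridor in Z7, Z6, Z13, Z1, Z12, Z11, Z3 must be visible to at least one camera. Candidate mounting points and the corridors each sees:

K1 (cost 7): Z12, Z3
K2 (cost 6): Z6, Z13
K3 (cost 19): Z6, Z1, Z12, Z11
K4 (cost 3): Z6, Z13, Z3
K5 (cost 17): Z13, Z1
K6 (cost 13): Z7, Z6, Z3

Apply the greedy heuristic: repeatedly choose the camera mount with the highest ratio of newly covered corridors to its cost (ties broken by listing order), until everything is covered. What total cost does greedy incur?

35

Pick 1: K4 adds 3 new (Z6, Z13, Z3) at cost 3 (ratio 3/3).
Pick 2: K3 adds 3 new (Z1, Z12, Z11) at cost 19 (ratio 3/19).
Pick 3: K6 adds 1 new (Z7) at cost 13 (ratio 1/13).
Greedy total cost: 3 + 19 + 13 = 35.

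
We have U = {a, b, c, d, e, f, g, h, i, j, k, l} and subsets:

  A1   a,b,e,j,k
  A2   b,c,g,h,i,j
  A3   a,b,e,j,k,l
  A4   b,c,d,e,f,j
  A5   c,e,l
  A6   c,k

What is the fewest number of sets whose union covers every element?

A2, A3, A4 together cover {a, b, c, d, e, f, g, h, i, j, k, l} — every element.
No 2 of the 6 sets cover everything (all 15 pairs fall short), so 3 is minimum.

3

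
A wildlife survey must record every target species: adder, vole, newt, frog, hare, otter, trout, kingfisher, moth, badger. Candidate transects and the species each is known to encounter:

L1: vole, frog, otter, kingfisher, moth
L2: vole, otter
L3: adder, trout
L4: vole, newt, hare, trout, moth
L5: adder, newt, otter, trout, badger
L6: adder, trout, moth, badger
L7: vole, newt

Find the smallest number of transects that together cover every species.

L1, L4, L5 together cover {adder, vole, newt, frog, hare, otter, trout, kingfisher, moth, badger} — every species.
No 2 of the 7 transects cover everything (all 21 pairs fall short), so 3 is minimum.

3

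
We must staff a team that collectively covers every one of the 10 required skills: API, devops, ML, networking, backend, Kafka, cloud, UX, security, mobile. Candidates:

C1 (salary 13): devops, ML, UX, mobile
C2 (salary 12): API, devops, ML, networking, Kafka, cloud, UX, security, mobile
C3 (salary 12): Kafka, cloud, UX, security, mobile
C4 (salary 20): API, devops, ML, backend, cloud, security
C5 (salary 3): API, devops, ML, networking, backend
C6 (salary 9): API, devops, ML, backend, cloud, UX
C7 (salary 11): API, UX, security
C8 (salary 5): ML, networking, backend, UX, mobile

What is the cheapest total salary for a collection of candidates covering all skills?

C2, C5 cover every skill at salary 12 + 3 = 15.
Any cover uses at least 2 candidates; among all covering selections none totals below 15.

15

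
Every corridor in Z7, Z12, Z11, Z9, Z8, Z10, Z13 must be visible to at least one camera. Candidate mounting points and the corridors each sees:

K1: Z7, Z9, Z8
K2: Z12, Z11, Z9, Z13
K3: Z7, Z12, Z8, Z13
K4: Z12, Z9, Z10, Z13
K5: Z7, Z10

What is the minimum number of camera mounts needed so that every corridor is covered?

3

K1, K2, K4 together cover {Z7, Z12, Z11, Z9, Z8, Z10, Z13} — every corridor.
No 2 of the 5 camera mounts cover everything (all 10 pairs fall short), so 3 is minimum.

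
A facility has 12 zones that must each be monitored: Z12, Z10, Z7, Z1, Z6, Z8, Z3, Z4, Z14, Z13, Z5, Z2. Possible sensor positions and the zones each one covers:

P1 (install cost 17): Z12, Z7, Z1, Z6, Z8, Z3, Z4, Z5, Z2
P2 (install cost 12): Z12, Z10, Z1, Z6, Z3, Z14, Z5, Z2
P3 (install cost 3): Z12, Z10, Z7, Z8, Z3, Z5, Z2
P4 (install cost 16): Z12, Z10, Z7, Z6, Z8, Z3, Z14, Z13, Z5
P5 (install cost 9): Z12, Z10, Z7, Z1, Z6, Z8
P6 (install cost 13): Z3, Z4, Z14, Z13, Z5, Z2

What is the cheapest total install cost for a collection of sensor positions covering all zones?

22

P5, P6 cover every zone at install cost 9 + 13 = 22.
Any cover uses at least 2 sensor positions; among all covering selections none totals below 22.
Greedy by coverage-per-install cost would pick P3, P2, P6 for 28 — worse than the optimum 22.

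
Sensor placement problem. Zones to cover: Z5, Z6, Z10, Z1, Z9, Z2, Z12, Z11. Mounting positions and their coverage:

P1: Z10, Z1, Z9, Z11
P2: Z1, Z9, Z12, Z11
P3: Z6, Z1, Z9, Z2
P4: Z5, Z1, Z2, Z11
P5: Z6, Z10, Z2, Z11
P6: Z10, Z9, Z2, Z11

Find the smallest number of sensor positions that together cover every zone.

3

P2, P4, P5 together cover {Z5, Z6, Z10, Z1, Z9, Z2, Z12, Z11} — every zone.
No 2 of the 6 sensor positions cover everything (all 15 pairs fall short), so 3 is minimum.
Greedy (largest uncovered first) would take P1, P3, P2, P4 — 4 sensor positions — but 3 suffice.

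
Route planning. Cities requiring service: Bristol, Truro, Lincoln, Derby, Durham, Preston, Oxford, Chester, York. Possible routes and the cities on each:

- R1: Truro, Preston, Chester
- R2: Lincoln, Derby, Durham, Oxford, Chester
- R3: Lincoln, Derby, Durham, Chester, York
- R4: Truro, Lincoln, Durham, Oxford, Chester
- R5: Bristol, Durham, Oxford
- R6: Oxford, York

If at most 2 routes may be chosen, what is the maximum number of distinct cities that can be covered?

Choosing R1, R2 covers {Truro, Lincoln, Derby, Durham, Preston, Oxford, Chester} — 7 cities.
No choice of 2 routes does better; here Bristol, York are left uncovered.

7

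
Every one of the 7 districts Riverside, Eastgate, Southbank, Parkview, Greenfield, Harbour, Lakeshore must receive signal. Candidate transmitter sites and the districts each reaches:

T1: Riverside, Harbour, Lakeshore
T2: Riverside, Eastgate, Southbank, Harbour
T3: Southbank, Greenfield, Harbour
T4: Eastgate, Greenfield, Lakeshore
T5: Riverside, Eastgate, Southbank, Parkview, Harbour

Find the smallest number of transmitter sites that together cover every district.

2

T4, T5 together cover {Riverside, Eastgate, Southbank, Parkview, Greenfield, Harbour, Lakeshore} — every district.
No single transmitter site contains all 7 districts, so 2 is optimal.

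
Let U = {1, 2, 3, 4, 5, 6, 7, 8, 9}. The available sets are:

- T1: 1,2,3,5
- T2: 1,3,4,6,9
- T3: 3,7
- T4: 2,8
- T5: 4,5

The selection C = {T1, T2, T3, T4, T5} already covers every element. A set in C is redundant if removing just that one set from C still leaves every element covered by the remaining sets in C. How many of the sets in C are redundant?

Drop T1: the rest still cover every element — redundant.
Drop T2: 6, 9 uncovered — not redundant.
Drop T3: 7 uncovered — not redundant.
Drop T4: 8 uncovered — not redundant.
Drop T5: the rest still cover every element — redundant.
2 redundant: T1, T5.

2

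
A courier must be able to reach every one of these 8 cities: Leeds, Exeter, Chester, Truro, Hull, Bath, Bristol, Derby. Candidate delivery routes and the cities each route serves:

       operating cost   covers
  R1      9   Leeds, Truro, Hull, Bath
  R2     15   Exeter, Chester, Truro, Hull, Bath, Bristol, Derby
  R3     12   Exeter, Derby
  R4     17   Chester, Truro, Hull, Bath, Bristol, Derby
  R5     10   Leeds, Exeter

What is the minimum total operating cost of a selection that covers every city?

R1, R2 cover every city at operating cost 9 + 15 = 24.
Any cover uses at least 2 routes; among all covering selections none totals below 24.

24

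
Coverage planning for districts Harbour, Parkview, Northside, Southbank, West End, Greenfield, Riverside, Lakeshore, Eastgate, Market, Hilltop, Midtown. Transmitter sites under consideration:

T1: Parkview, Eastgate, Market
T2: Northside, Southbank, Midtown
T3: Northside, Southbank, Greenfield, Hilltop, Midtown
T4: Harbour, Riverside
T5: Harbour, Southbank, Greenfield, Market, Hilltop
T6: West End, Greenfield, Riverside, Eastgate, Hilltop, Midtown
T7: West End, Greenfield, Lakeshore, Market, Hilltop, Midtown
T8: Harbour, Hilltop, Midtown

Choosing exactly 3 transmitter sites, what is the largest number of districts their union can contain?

10

Choosing T1, T2, T6 covers {Parkview, Northside, Southbank, West End, Greenfield, Riverside, Eastgate, Market, Hilltop, Midtown} — 10 districts.
No choice of 3 transmitter sites does better; here Harbour, Lakeshore are left uncovered.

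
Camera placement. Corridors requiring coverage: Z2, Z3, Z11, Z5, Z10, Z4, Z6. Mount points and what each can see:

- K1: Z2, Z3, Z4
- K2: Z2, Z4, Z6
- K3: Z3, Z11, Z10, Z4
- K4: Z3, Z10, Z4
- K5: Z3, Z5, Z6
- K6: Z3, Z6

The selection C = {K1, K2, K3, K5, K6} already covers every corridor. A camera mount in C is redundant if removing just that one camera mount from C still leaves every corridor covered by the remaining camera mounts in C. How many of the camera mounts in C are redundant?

Drop K1: the rest still cover every corridor — redundant.
Drop K2: the rest still cover every corridor — redundant.
Drop K3: Z11, Z10 uncovered — not redundant.
Drop K5: Z5 uncovered — not redundant.
Drop K6: the rest still cover every corridor — redundant.
3 redundant: K1, K2, K6.

3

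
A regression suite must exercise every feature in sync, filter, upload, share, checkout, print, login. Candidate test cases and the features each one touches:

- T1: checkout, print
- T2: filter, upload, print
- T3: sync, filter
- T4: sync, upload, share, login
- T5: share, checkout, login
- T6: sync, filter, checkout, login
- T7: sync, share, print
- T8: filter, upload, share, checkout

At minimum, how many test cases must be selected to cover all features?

T1, T2, T4 together cover {sync, filter, upload, share, checkout, print, login} — every feature.
No 2 of the 8 test cases cover everything (all 28 pairs fall short), so 3 is minimum.

3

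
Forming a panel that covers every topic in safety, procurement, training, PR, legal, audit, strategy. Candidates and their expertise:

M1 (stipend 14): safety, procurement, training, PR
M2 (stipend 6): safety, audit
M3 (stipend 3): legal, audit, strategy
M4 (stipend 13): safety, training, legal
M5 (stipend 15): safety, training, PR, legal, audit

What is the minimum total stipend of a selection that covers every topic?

17

M1, M3 cover every topic at stipend 14 + 3 = 17.
Any cover uses at least 2 members; among all covering selections none totals below 17.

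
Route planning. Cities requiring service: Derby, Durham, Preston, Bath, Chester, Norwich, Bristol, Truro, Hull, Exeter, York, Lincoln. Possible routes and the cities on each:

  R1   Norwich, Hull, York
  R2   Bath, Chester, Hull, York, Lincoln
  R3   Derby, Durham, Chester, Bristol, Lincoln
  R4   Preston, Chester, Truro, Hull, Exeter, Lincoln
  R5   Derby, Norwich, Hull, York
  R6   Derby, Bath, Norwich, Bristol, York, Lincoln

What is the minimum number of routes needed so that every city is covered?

3

R3, R4, R6 together cover {Derby, Durham, Preston, Bath, Chester, Norwich, Bristol, Truro, Hull, Exeter, York, Lincoln} — every city.
No 2 of the 6 routes cover everything (all 15 pairs fall short), so 3 is minimum.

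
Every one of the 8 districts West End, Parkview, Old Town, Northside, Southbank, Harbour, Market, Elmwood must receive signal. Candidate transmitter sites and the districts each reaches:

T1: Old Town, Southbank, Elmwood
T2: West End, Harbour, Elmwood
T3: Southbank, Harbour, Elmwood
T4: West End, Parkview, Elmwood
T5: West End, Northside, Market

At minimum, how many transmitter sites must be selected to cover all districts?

4

T1, T2, T4, T5 together cover {West End, Parkview, Old Town, Northside, Southbank, Harbour, Market, Elmwood} — every district.
No 3 of the 5 transmitter sites cover everything (all 10 triples fall short), so 4 is minimum.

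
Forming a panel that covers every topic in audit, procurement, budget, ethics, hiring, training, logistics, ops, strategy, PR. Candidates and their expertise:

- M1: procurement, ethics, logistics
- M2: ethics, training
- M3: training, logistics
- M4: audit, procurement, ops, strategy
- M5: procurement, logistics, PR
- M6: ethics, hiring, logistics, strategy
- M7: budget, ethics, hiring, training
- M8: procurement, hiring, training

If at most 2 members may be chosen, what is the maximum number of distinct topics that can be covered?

Choosing M4, M7 covers {audit, procurement, budget, ethics, hiring, training, ops, strategy} — 8 topics.
No choice of 2 members does better; here logistics, PR are left uncovered.

8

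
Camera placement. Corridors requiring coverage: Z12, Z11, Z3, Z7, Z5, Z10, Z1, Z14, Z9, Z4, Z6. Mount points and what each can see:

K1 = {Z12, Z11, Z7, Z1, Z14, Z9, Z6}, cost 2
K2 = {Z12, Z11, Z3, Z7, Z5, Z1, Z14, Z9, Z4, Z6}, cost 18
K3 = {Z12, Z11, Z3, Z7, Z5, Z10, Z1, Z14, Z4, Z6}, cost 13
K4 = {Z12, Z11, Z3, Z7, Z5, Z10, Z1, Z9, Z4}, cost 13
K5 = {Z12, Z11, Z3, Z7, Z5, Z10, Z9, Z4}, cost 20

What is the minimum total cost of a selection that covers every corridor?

K1, K3 cover every corridor at cost 2 + 13 = 15.
Any cover uses at least 2 camera mounts; among all covering selections none totals below 15.

15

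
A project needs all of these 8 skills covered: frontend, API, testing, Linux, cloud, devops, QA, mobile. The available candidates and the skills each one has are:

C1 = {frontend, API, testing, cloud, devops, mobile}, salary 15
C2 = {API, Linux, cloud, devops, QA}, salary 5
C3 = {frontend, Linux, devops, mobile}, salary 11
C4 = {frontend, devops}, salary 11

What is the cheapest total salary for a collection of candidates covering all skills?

C1, C2 cover every skill at salary 15 + 5 = 20.
Any cover uses at least 2 candidates; among all covering selections none totals below 20.

20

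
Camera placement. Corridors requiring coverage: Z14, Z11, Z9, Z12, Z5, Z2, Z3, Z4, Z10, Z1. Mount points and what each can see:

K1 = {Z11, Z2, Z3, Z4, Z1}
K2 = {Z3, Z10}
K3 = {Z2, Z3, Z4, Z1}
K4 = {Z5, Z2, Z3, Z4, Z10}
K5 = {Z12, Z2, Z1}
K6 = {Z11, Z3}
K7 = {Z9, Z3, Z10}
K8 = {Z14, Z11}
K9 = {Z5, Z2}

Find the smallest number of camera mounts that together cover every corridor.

4

K4, K5, K7, K8 together cover {Z14, Z11, Z9, Z12, Z5, Z2, Z3, Z4, Z10, Z1} — every corridor.
No 3 of the 9 camera mounts cover everything (all 84 triples fall short), so 4 is minimum.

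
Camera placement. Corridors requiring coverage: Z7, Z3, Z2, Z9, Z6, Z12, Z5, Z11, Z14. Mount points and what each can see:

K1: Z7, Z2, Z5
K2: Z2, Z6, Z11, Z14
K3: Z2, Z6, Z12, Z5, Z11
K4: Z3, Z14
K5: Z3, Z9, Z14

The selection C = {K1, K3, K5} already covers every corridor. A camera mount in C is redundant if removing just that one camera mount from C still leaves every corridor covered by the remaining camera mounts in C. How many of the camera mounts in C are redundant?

Drop K1: Z7 uncovered — not redundant.
Drop K3: Z6, Z12, Z11 uncovered — not redundant.
Drop K5: Z3, Z9, Z14 uncovered — not redundant.
None of the camera mounts in C is redundant.

0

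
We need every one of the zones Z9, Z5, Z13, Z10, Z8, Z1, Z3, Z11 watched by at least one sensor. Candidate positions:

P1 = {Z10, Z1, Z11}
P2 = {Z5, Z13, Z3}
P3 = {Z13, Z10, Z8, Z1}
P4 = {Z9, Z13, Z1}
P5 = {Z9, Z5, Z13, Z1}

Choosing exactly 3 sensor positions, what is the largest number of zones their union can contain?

Choosing P1, P2, P3 covers {Z5, Z13, Z10, Z8, Z1, Z3, Z11} — 7 zones.
No choice of 3 sensor positions does better; here Z9 is left uncovered.

7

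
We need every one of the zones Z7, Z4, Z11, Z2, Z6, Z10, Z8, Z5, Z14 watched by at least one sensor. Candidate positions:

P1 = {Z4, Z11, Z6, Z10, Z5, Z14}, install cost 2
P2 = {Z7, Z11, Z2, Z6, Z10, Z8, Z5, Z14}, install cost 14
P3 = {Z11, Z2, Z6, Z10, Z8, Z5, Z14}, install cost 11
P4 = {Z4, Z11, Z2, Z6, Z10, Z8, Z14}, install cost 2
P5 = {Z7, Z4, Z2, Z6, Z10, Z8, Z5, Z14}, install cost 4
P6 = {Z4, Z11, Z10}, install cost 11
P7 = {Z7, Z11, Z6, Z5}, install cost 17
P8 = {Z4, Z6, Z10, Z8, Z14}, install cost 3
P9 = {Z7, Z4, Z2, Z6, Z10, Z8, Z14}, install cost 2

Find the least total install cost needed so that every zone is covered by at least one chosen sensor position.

4

P1, P9 cover every zone at install cost 2 + 2 = 4.
Any cover uses at least 2 sensor positions; among all covering selections none totals below 4.
Greedy by coverage-per-install cost would pick P4, P1, P9 for 6 — worse than the optimum 4.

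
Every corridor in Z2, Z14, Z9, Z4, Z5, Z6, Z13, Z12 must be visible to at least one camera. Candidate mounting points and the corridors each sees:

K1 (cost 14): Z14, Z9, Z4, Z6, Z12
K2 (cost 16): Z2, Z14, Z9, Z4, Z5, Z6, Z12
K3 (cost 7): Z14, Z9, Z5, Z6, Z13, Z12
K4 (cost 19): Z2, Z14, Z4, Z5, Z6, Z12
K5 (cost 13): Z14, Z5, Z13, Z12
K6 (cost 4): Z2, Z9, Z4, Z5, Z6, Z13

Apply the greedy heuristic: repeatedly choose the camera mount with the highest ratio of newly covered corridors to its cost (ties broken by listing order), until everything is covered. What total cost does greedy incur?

11

Pick 1: K6 adds 6 new (Z2, Z9, Z4, Z5, Z6, Z13) at cost 4 (ratio 6/4).
Pick 2: K3 adds 2 new (Z14, Z12) at cost 7 (ratio 2/7).
Greedy total cost: 4 + 7 = 11.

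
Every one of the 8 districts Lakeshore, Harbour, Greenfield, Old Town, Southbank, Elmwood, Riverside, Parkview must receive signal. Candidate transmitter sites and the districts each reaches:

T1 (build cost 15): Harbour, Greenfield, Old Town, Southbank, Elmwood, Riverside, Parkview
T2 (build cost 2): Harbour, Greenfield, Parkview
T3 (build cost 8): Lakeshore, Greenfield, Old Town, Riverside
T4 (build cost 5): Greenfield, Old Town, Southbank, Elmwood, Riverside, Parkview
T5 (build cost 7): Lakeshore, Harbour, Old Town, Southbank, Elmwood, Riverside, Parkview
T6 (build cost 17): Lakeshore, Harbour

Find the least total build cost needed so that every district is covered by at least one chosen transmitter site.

T2, T5 cover every district at build cost 2 + 7 = 9.
Any cover uses at least 2 transmitter sites; among all covering selections none totals below 9.
Greedy by coverage-per-build cost would pick T2, T4, T5 for 14 — worse than the optimum 9.

9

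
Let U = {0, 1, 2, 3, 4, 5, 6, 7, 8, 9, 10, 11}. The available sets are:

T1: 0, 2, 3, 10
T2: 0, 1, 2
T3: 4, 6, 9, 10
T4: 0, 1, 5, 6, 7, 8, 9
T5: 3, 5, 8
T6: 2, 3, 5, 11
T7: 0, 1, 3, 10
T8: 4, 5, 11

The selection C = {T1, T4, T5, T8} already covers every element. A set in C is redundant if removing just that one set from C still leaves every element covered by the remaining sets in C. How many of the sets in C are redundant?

Drop T1: 2, 10 uncovered — not redundant.
Drop T4: 1, 6, 7, 9 uncovered — not redundant.
Drop T5: the rest still cover every element — redundant.
Drop T8: 4, 11 uncovered — not redundant.
1 redundant: T5.

1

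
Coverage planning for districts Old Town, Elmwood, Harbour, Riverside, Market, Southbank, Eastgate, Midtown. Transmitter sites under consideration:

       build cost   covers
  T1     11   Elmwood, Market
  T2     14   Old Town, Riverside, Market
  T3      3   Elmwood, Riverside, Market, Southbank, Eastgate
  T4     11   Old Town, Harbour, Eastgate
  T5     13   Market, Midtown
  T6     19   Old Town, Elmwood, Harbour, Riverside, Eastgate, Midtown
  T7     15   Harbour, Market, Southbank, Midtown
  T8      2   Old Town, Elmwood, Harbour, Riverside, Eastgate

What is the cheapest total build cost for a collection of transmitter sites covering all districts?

17

T7, T8 cover every district at build cost 15 + 2 = 17.
Any cover uses at least 2 transmitter sites; among all covering selections none totals below 17.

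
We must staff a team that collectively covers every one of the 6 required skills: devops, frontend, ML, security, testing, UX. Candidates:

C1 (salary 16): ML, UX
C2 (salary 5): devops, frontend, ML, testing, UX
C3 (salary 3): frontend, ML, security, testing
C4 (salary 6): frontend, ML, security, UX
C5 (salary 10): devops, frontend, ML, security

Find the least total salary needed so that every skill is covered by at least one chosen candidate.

C2, C3 cover every skill at salary 5 + 3 = 8.
Any cover uses at least 2 candidates; among all covering selections none totals below 8.

8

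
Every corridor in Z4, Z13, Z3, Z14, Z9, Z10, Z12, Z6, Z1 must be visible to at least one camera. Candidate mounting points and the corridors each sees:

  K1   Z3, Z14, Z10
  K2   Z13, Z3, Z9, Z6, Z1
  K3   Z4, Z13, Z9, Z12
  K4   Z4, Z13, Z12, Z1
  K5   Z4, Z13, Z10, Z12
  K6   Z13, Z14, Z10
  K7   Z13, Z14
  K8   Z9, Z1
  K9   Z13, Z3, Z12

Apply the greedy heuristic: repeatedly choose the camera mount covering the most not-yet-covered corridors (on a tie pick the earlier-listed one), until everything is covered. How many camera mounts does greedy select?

Pick 1: K2 covers 5 new corridors (Z13, Z3, Z9, Z6, Z1).
Pick 2: K5 covers 3 new corridors (Z4, Z10, Z12).
Pick 3: K1 covers 1 new corridors (Z14).
Greedy uses 3 camera mounts.

3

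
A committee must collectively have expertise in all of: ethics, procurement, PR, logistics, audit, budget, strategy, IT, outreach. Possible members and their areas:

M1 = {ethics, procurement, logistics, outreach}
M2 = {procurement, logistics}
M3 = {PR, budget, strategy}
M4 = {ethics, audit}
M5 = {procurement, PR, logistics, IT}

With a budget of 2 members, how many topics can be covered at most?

7

Choosing M1, M3 covers {ethics, procurement, PR, logistics, budget, strategy, outreach} — 7 topics.
No choice of 2 members does better; here audit, IT are left uncovered.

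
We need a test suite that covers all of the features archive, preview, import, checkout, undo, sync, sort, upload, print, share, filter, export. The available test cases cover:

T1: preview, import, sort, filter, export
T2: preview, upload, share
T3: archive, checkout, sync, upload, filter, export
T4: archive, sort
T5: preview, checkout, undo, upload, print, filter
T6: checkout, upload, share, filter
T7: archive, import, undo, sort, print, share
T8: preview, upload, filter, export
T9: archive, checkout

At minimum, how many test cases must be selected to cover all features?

3

T1, T3, T7 together cover {archive, preview, import, checkout, undo, sync, sort, upload, print, share, filter, export} — every feature.
No 2 of the 9 test cases cover everything (all 36 pairs fall short), so 3 is minimum.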